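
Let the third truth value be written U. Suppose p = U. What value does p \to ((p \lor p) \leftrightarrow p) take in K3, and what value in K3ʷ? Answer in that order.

In K3: p \lor p = U \lor U = U
(p \lor p) \leftrightarrow p = U \leftrightarrow U = U
p \to ((p \lor p) \leftrightarrow p) = U \to U = U
In K3ʷ: p \lor p = U \lor U = U
(p \lor p) \leftrightarrow p = U \leftrightarrow U = U
p \to ((p \lor p) \leftrightarrow p) = U \to U = U  [any arg is the third value ⇒ result is the third value]

U; U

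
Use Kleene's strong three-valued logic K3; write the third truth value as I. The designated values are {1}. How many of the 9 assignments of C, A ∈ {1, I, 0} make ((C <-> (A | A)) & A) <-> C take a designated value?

Designated under: (C=1, A=1); (C=0, A=1); (C=0, A=0).

3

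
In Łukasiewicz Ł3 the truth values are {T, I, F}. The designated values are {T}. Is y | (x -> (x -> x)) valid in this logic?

Yes

Every assignment of y, x over {T, I, F} gives a value in {T}.
In particular, with y=I, x=I: y | (x -> (x -> x)) = T.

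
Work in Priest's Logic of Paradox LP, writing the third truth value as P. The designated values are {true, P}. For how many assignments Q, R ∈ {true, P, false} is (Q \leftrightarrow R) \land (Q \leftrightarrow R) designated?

Of the 9 assignments, 7 give a value in {true, P}.

7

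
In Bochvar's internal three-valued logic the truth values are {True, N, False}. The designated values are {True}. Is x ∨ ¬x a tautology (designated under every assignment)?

No

Countermodel: x=N gives N, which is not designated.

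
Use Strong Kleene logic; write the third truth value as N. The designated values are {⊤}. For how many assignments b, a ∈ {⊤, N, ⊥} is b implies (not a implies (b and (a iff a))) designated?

Of the 9 assignments, 6 give a value in {⊤}.

6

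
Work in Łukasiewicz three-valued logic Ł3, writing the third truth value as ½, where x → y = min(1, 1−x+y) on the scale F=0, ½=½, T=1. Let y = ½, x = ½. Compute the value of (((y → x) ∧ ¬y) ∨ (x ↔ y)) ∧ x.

y → x = ½ → ½ = T  [min(1, 1−½+½)]
¬y = ¬½ = ½
(y → x) ∧ ¬y = T ∧ ½ = ½
x ↔ y = ½ ↔ ½ = T
((y → x) ∧ ¬y) ∨ (x ↔ y) = ½ ∨ T = T
(((y → x) ∧ ¬y) ∨ (x ↔ y)) ∧ x = T ∧ ½ = ½

½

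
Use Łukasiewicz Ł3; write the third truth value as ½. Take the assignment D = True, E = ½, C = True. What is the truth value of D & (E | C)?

True

E | C = ½ | True = True
D & (E | C) = True & True = True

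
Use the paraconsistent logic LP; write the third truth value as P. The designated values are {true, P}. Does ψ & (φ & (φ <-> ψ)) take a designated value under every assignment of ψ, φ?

No

Countermodel: ψ=true, φ=false gives false, which is not designated.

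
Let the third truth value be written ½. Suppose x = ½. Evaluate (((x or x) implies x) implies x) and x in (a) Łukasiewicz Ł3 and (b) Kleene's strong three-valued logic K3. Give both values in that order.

½; ½

In Łukasiewicz Ł3: x or x = ½ or ½ = ½
(x or x) implies x = ½ implies ½ = ⊤
((x or x) implies x) implies x = ⊤ implies ½ = ½
(((x or x) implies x) implies x) and x = ½ and ½ = ½
In Kleene's strong three-valued logic K3: x or x = ½ or ½ = ½
(x or x) implies x = ½ implies ½ = ½
((x or x) implies x) implies x = ½ implies ½ = ½
(((x or x) implies x) implies x) and x = ½ and ½ = ½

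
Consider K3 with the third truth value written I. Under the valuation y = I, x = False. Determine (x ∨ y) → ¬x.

True

x ∨ y = False ∨ I = I
¬x = ¬False = True
(x ∨ y) → ¬x = I → True = True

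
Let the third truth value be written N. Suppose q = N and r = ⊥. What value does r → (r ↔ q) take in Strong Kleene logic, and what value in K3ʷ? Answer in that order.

In Strong Kleene logic: r ↔ q = ⊥ ↔ N = N
r → (r ↔ q) = ⊥ → N = ⊤  [¬⊥ ∨ N]
In K3ʷ: r ↔ q = ⊥ ↔ N = N
r → (r ↔ q) = ⊥ → N = N  [any arg is the third value ⇒ result is the third value]
They differ because Strong Kleene logic and K3ʷ treat N differently under the binary connectives.

⊤; N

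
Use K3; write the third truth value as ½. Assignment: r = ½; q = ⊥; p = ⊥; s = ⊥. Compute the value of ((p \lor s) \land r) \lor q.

⊥

p \lor s = ⊥ \lor ⊥ = ⊥
(p \lor s) \land r = ⊥ \land ½ = ⊥
((p \lor s) \land r) \lor q = ⊥ \lor ⊥ = ⊥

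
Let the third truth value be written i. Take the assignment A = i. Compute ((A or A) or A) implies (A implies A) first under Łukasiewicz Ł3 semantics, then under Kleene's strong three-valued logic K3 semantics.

In Łukasiewicz Ł3: A or A = i or i = i
(A or A) or A = i or i = i
A implies A = i implies i = T  [min(1, 1−½+½)]
((A or A) or A) implies (A implies A) = i implies T = T
In Kleene's strong three-valued logic K3: A or A = i or i = i
(A or A) or A = i or i = i
A implies A = i implies i = i  [not i or i]
((A or A) or A) implies (A implies A) = i implies i = i
They differ because Łukasiewicz Ł3 and Kleene's strong three-valued logic K3 treat i differently under implication.

T; i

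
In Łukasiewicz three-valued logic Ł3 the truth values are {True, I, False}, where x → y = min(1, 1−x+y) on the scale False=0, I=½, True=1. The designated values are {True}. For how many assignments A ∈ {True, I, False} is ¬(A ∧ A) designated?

1

A=True: False ·
A=I: I ·
A=False: True ✓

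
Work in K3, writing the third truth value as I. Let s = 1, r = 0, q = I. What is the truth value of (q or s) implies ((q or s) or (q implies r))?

1

q or s = I or 1 = 1
q or s = I or 1 = 1
q implies r = I implies 0 = I
(q or s) or (q implies r) = 1 or I = 1
(q or s) implies ((q or s) or (q implies r)) = 1 implies 1 = 1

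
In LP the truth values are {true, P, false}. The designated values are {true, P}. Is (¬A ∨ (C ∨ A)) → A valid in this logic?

Countermodel: A=false, C=true gives false, which is not designated.

No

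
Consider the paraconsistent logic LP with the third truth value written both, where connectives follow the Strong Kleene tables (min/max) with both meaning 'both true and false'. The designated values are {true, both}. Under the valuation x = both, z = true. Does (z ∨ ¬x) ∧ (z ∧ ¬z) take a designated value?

¬x = ¬both = both
z ∨ ¬x = true ∨ both = true
¬z = ¬true = false
z ∧ ¬z = true ∧ false = false
(z ∨ ¬x) ∧ (z ∧ ¬z) = true ∧ false = false
false ∉ {true, both}.

No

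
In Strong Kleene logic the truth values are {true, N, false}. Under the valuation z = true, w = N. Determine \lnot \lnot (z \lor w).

z \lor w = true \lor N = true
\lnot (z \lor w) = \lnot true = false
\lnot \lnot (z \lor w) = \lnot false = true

true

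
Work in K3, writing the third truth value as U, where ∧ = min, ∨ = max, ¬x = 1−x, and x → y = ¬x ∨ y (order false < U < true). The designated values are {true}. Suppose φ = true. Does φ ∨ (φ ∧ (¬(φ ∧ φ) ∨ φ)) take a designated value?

φ ∧ φ = true ∧ true = true
¬(φ ∧ φ) = ¬true = false
¬(φ ∧ φ) ∨ φ = false ∨ true = true
φ ∧ (¬(φ ∧ φ) ∨ φ) = true ∧ true = true
φ ∨ (φ ∧ (¬(φ ∧ φ) ∨ φ)) = true ∨ true = true
true ∈ {true}.

Yes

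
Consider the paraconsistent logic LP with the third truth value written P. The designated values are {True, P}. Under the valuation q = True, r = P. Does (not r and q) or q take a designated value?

Yes

not r = not P = P
not r and q = P and True = P
(not r and q) or q = P or True = True
True ∈ {True, P}.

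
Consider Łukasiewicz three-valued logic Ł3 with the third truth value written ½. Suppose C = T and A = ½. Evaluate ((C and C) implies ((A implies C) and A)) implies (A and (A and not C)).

C and C = T and T = T
A implies C = ½ implies T = T  [min(1, 1−½+1)]
(A implies C) and A = T and ½ = ½
(C and C) implies ((A implies C) and A) = T implies ½ = ½
not C = not T = F
A and not C = ½ and F = F
A and (A and not C) = ½ and F = F
((C and C) implies ((A implies C) and A)) implies (A and (A and not C)) = ½ implies F = ½

½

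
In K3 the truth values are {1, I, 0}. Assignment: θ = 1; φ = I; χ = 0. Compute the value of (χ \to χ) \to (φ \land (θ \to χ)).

χ \to χ = 0 \to 0 = 1
θ \to χ = 1 \to 0 = 0
φ \land (θ \to χ) = I \land 0 = 0
(χ \to χ) \to (φ \land (θ \to χ)) = 1 \to 0 = 0

0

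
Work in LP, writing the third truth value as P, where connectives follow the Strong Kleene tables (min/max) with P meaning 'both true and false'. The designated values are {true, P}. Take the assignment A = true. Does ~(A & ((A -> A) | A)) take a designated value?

A -> A = true -> true = true
(A -> A) | A = true | true = true
A & ((A -> A) | A) = true & true = true
~(A & ((A -> A) | A)) = ~true = false
false ∉ {true, P}.

No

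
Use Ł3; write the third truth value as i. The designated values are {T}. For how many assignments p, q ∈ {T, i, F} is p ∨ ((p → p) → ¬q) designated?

Of the 9 assignments, 5 give a value in {T}.

5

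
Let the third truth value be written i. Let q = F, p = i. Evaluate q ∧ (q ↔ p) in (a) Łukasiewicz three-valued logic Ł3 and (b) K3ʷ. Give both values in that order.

F; i

In Łukasiewicz three-valued logic Ł3: q ↔ p = F ↔ i = i
q ∧ (q ↔ p) = F ∧ i = F
In K3ʷ: q ↔ p = F ↔ i = i
q ∧ (q ↔ p) = F ∧ i = i
They differ because Łukasiewicz three-valued logic Ł3 and K3ʷ treat i differently under the binary connectives.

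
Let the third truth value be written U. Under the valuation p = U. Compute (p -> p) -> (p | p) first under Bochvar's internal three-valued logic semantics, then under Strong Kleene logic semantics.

In Bochvar's internal three-valued logic: p -> p = U -> U = U  [any arg is the third value ⇒ result is the third value]
p | p = U | U = U
(p -> p) -> (p | p) = U -> U = U
In Strong Kleene logic: p -> p = U -> U = U  [~U | U]
p | p = U | U = U
(p -> p) -> (p | p) = U -> U = U

U; U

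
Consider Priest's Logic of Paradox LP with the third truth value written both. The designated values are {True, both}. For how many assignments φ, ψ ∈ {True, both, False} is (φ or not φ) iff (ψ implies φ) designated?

8

Of the 9 assignments, 8 give a value in {True, both}.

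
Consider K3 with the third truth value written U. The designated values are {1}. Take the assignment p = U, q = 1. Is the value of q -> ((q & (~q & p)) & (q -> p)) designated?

No

~q = ~1 = 0
~q & p = 0 & U = 0
q & (~q & p) = 1 & 0 = 0
q -> p = 1 -> U = U  [~1 | U]
(q & (~q & p)) & (q -> p) = 0 & U = 0
q -> ((q & (~q & p)) & (q -> p)) = 1 -> 0 = 0
0 ∉ {1}.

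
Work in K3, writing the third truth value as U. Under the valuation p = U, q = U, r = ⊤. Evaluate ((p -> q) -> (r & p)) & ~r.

p -> q = U -> U = U  [~U | U]
r & p = ⊤ & U = U
(p -> q) -> (r & p) = U -> U = U
~r = ~⊤ = ⊥
((p -> q) -> (r & p)) & ~r = U & ⊥ = ⊥

⊥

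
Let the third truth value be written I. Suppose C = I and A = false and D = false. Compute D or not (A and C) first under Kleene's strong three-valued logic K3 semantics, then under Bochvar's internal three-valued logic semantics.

true; I

In Kleene's strong three-valued logic K3: A and C = false and I = false
not (A and C) = not false = true
D or not (A and C) = false or true = true
In Bochvar's internal three-valued logic: A and C = false and I = I
not (A and C) = not I = I
D or not (A and C) = false or I = I
They differ because Kleene's strong three-valued logic K3 and Bochvar's internal three-valued logic treat I differently under the binary connectives.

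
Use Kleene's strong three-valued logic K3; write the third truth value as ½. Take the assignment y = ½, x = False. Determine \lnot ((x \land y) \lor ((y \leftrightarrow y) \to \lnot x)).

x \land y = False \land ½ = False
y \leftrightarrow y = ½ \leftrightarrow ½ = ½
\lnot x = \lnot False = True
(y \leftrightarrow y) \to \lnot x = ½ \to True = True  [\lnot ½ \lor True]
(x \land y) \lor ((y \leftrightarrow y) \to \lnot x) = False \lor True = True
\lnot ((x \land y) \lor ((y \leftrightarrow y) \to \lnot x)) = \lnot True = False

False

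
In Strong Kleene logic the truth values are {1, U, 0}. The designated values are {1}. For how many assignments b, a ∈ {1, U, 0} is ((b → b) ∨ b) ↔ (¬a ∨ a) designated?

4

Designated under: (b=1, a=1); (b=1, a=0); (b=0, a=1); (b=0, a=0).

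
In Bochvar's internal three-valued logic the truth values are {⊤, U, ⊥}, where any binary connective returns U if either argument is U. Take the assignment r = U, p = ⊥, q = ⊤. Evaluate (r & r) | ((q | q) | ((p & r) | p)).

r & r = U & U = U
q | q = ⊤ | ⊤ = ⊤
p & r = ⊥ & U = U
(p & r) | p = U | ⊥ = U
(q | q) | ((p & r) | p) = ⊤ | U = U
(r & r) | ((q | q) | ((p & r) | p)) = U | U = U

U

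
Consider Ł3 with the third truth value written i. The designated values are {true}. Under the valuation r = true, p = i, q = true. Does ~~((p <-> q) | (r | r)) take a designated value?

Yes

p <-> q = i <-> true = i
r | r = true | true = true
(p <-> q) | (r | r) = i | true = true
~((p <-> q) | (r | r)) = ~true = false
~~((p <-> q) | (r | r)) = ~false = true
true ∈ {true}.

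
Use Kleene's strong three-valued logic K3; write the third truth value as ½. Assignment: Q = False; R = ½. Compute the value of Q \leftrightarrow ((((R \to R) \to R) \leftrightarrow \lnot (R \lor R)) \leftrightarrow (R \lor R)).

½

R \to R = ½ \to ½ = ½  [\lnot ½ \lor ½]
(R \to R) \to R = ½ \to ½ = ½
R \lor R = ½ \lor ½ = ½
\lnot (R \lor R) = \lnot ½ = ½
((R \to R) \to R) \leftrightarrow \lnot (R \lor R) = ½ \leftrightarrow ½ = ½
R \lor R = ½ \lor ½ = ½
(((R \to R) \to R) \leftrightarrow \lnot (R \lor R)) \leftrightarrow (R \lor R) = ½ \leftrightarrow ½ = ½
Q \leftrightarrow ((((R \to R) \to R) \leftrightarrow \lnot (R \lor R)) \leftrightarrow (R \lor R)) = False \leftrightarrow ½ = ½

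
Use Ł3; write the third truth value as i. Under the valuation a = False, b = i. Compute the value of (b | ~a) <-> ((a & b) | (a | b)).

~a = ~False = True
b | ~a = i | True = True
a & b = False & i = False
a | b = False | i = i
(a & b) | (a | b) = False | i = i
(b | ~a) <-> ((a & b) | (a | b)) = True <-> i = i

i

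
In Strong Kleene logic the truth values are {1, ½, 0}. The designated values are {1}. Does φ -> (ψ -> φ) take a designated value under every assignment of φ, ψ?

Countermodel: φ=½, ψ=1 gives ½, which is not designated.

No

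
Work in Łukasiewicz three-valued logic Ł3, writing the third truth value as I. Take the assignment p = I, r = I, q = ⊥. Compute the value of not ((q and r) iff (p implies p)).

q and r = ⊥ and I = ⊥
p implies p = I implies I = ⊤  [min(1, 1−½+½)]
(q and r) iff (p implies p) = ⊥ iff ⊤ = ⊥
not ((q and r) iff (p implies p)) = not ⊥ = ⊤

⊤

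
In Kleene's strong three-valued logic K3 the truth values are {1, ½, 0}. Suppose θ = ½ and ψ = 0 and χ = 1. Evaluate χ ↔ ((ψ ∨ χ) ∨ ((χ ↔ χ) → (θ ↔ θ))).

1

ψ ∨ χ = 0 ∨ 1 = 1
χ ↔ χ = 1 ↔ 1 = 1
θ ↔ θ = ½ ↔ ½ = ½
(χ ↔ χ) → (θ ↔ θ) = 1 → ½ = ½  [¬1 ∨ ½]
(ψ ∨ χ) ∨ ((χ ↔ χ) → (θ ↔ θ)) = 1 ∨ ½ = 1
χ ↔ ((ψ ∨ χ) ∨ ((χ ↔ χ) → (θ ↔ θ))) = 1 ↔ 1 = 1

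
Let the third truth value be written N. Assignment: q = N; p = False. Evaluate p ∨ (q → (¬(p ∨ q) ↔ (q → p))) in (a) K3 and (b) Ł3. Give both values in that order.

N; True

In K3: p ∨ q = False ∨ N = N
¬(p ∨ q) = ¬N = N
q → p = N → False = N  [¬N ∨ False]
¬(p ∨ q) ↔ (q → p) = N ↔ N = N
q → (¬(p ∨ q) ↔ (q → p)) = N → N = N
p ∨ (q → (¬(p ∨ q) ↔ (q → p))) = False ∨ N = N
In Ł3: p ∨ q = False ∨ N = N
¬(p ∨ q) = ¬N = N
q → p = N → False = N  [min(1, 1−½+0)]
¬(p ∨ q) ↔ (q → p) = N ↔ N = True
q → (¬(p ∨ q) ↔ (q → p)) = N → True = True
p ∨ (q → (¬(p ∨ q) ↔ (q → p))) = False ∨ True = True
They differ because K3 and Ł3 treat N differently under implication.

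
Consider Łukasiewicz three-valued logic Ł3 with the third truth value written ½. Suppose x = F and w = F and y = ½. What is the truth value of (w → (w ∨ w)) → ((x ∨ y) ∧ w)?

F

w ∨ w = F ∨ F = F
w → (w ∨ w) = F → F = T
x ∨ y = F ∨ ½ = ½
(x ∨ y) ∧ w = ½ ∧ F = F
(w → (w ∨ w)) → ((x ∨ y) ∧ w) = T → F = F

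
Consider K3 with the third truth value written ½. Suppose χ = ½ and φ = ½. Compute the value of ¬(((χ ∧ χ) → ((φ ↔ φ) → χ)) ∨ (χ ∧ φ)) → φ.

χ ∧ χ = ½ ∧ ½ = ½
φ ↔ φ = ½ ↔ ½ = ½
(φ ↔ φ) → χ = ½ → ½ = ½  [¬½ ∨ ½]
(χ ∧ χ) → ((φ ↔ φ) → χ) = ½ → ½ = ½
χ ∧ φ = ½ ∧ ½ = ½
((χ ∧ χ) → ((φ ↔ φ) → χ)) ∨ (χ ∧ φ) = ½ ∨ ½ = ½
¬(((χ ∧ χ) → ((φ ↔ φ) → χ)) ∨ (χ ∧ φ)) = ¬½ = ½
¬(((χ ∧ χ) → ((φ ↔ φ) → χ)) ∨ (χ ∧ φ)) → φ = ½ → ½ = ½

½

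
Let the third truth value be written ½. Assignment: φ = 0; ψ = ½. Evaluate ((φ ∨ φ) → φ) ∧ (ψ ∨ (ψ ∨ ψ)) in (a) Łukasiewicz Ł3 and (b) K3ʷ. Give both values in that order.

½; ½

In Łukasiewicz Ł3: φ ∨ φ = 0 ∨ 0 = 0
(φ ∨ φ) → φ = 0 → 0 = 1
ψ ∨ ψ = ½ ∨ ½ = ½
ψ ∨ (ψ ∨ ψ) = ½ ∨ ½ = ½
((φ ∨ φ) → φ) ∧ (ψ ∨ (ψ ∨ ψ)) = 1 ∧ ½ = ½
In K3ʷ: φ ∨ φ = 0 ∨ 0 = 0
(φ ∨ φ) → φ = 0 → 0 = 1
ψ ∨ ψ = ½ ∨ ½ = ½
ψ ∨ (ψ ∨ ψ) = ½ ∨ ½ = ½
((φ ∨ φ) → φ) ∧ (ψ ∨ (ψ ∨ ψ)) = 1 ∧ ½ = ½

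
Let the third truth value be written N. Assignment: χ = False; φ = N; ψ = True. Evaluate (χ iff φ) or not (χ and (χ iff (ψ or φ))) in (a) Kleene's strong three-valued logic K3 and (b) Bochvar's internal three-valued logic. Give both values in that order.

True; N

In Kleene's strong three-valued logic K3: χ iff φ = False iff N = N
ψ or φ = True or N = True
χ iff (ψ or φ) = False iff True = False
χ and (χ iff (ψ or φ)) = False and False = False
not (χ and (χ iff (ψ or φ))) = not False = True
(χ iff φ) or not (χ and (χ iff (ψ or φ))) = N or True = True
In Bochvar's internal three-valued logic: χ iff φ = False iff N = N
ψ or φ = True or N = N
χ iff (ψ or φ) = False iff N = N
χ and (χ iff (ψ or φ)) = False and N = N
not (χ and (χ iff (ψ or φ))) = not N = N
(χ iff φ) or not (χ and (χ iff (ψ or φ))) = N or N = N
They differ because Kleene's strong three-valued logic K3 and Bochvar's internal three-valued logic treat N differently under the binary connectives.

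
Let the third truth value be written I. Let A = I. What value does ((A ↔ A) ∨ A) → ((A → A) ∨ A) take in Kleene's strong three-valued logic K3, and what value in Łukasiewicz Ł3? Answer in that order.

In Kleene's strong three-valued logic K3: A ↔ A = I ↔ I = I
(A ↔ A) ∨ A = I ∨ I = I
A → A = I → I = I  [¬I ∨ I]
(A → A) ∨ A = I ∨ I = I
((A ↔ A) ∨ A) → ((A → A) ∨ A) = I → I = I
In Łukasiewicz Ł3: A ↔ A = I ↔ I = ⊤  [1 − |½−½|]
(A ↔ A) ∨ A = ⊤ ∨ I = ⊤
A → A = I → I = ⊤
(A → A) ∨ A = ⊤ ∨ I = ⊤
((A ↔ A) ∨ A) → ((A → A) ∨ A) = ⊤ → ⊤ = ⊤
They differ because Kleene's strong three-valued logic K3 and Łukasiewicz Ł3 treat I differently under implication.

I; ⊤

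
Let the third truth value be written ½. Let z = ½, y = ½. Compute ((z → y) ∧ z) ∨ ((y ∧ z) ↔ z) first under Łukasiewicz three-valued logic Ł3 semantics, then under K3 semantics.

In Łukasiewicz three-valued logic Ł3: z → y = ½ → ½ = true  [min(1, 1−½+½)]
(z → y) ∧ z = true ∧ ½ = ½
y ∧ z = ½ ∧ ½ = ½
(y ∧ z) ↔ z = ½ ↔ ½ = true
((z → y) ∧ z) ∨ ((y ∧ z) ↔ z) = ½ ∨ true = true
In K3: z → y = ½ → ½ = ½
(z → y) ∧ z = ½ ∧ ½ = ½
y ∧ z = ½ ∧ ½ = ½
(y ∧ z) ↔ z = ½ ↔ ½ = ½
((z → y) ∧ z) ∨ ((y ∧ z) ↔ z) = ½ ∨ ½ = ½
They differ because Łukasiewicz three-valued logic Ł3 and K3 treat ½ differently under implication.

true; ½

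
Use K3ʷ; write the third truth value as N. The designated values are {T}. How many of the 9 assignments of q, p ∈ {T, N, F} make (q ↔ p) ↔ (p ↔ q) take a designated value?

4

Designated under: (q=T, p=T); (q=T, p=F); (q=F, p=T); (q=F, p=F).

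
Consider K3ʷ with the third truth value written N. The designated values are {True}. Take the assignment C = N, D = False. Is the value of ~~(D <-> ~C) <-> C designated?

~C = ~N = N
D <-> ~C = False <-> N = N
~(D <-> ~C) = ~N = N
~~(D <-> ~C) = ~N = N
~~(D <-> ~C) <-> C = N <-> N = N
N ∉ {True}.

No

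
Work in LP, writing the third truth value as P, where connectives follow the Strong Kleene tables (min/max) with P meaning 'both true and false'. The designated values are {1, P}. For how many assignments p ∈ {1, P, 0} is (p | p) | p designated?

2

p=1: 1 ✓
p=P: P ✓
p=0: 0 ·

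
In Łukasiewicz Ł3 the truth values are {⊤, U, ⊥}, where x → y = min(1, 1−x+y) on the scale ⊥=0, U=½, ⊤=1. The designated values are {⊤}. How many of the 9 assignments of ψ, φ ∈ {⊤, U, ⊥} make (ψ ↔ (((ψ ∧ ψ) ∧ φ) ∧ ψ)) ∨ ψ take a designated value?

8

Of the 9 assignments, 8 give a value in {⊤}.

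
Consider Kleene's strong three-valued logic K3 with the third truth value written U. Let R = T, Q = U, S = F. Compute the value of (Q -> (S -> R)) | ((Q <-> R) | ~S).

T

S -> R = F -> T = T
Q -> (S -> R) = U -> T = T
Q <-> R = U <-> T = U
~S = ~F = T
(Q <-> R) | ~S = U | T = T
(Q -> (S -> R)) | ((Q <-> R) | ~S) = T | T = T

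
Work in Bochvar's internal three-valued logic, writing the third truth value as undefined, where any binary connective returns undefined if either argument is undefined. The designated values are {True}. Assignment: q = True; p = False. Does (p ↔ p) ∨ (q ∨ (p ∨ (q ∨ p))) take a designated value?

Yes

p ↔ p = False ↔ False = True
q ∨ p = True ∨ False = True
p ∨ (q ∨ p) = False ∨ True = True
q ∨ (p ∨ (q ∨ p)) = True ∨ True = True
(p ↔ p) ∨ (q ∨ (p ∨ (q ∨ p))) = True ∨ True = True
True ∈ {True}.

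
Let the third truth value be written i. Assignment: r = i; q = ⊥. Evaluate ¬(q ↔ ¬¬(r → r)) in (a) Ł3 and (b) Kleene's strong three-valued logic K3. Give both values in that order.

In Ł3: r → r = i → i = ⊤  [min(1, 1−½+½)]
¬(r → r) = ¬⊤ = ⊥
¬¬(r → r) = ¬⊥ = ⊤
q ↔ ¬¬(r → r) = ⊥ ↔ ⊤ = ⊥
¬(q ↔ ¬¬(r → r)) = ¬⊥ = ⊤
In Kleene's strong three-valued logic K3: r → r = i → i = i  [¬i ∨ i]
¬(r → r) = ¬i = i
¬¬(r → r) = ¬i = i
q ↔ ¬¬(r → r) = ⊥ ↔ i = i
¬(q ↔ ¬¬(r → r)) = ¬i = i
They differ because Ł3 and Kleene's strong three-valued logic K3 treat i differently under implication.

⊤; i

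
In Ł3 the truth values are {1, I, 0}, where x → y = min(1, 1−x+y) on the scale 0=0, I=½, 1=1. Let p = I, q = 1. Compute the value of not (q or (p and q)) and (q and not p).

p and q = I and 1 = I
q or (p and q) = 1 or I = 1
not (q or (p and q)) = not 1 = 0
not p = not I = I
q and not p = 1 and I = I
not (q or (p and q)) and (q and not p) = 0 and I = 0

0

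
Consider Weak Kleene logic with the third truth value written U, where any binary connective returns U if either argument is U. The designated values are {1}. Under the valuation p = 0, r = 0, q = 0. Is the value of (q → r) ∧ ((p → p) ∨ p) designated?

q → r = 0 → 0 = 1
p → p = 0 → 0 = 1
(p → p) ∨ p = 1 ∨ 0 = 1
(q → r) ∧ ((p → p) ∨ p) = 1 ∧ 1 = 1
1 ∈ {1}.

Yes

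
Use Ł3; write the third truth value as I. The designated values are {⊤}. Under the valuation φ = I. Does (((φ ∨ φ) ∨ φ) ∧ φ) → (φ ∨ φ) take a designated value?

φ ∨ φ = I ∨ I = I
(φ ∨ φ) ∨ φ = I ∨ I = I
((φ ∨ φ) ∨ φ) ∧ φ = I ∧ I = I
φ ∨ φ = I ∨ I = I
(((φ ∨ φ) ∨ φ) ∧ φ) → (φ ∨ φ) = I → I = ⊤
⊤ ∈ {⊤}.

Yes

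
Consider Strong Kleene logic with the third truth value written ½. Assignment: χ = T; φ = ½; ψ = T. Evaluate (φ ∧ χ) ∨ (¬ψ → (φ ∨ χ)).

T

φ ∧ χ = ½ ∧ T = ½
¬ψ = ¬T = F
φ ∨ χ = ½ ∨ T = T
¬ψ → (φ ∨ χ) = F → T = T
(φ ∧ χ) ∨ (¬ψ → (φ ∨ χ)) = ½ ∨ T = T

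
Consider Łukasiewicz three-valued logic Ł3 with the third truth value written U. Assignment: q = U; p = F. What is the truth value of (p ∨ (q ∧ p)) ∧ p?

q ∧ p = U ∧ F = F
p ∨ (q ∧ p) = F ∨ F = F
(p ∨ (q ∧ p)) ∧ p = F ∧ F = F

F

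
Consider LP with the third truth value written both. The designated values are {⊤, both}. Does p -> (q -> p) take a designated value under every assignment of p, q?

Yes

Every assignment of p, q over {⊤, both, ⊥} gives a value in {⊤, both}.
In particular, with p=both, q=both: p -> (q -> p) = both.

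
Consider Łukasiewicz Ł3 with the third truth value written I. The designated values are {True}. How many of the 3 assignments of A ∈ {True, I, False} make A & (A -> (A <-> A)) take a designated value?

1

A=True: True ✓
A=I: I ·
A=False: False ·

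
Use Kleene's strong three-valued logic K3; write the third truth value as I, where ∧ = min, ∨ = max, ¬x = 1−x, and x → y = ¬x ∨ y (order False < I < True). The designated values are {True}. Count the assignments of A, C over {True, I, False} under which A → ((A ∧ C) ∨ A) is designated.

6

Of the 9 assignments, 6 give a value in {True}.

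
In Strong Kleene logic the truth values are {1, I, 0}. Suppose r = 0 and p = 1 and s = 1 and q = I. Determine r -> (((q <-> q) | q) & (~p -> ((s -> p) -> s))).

1

q <-> q = I <-> I = I
(q <-> q) | q = I | I = I
~p = ~1 = 0
s -> p = 1 -> 1 = 1
(s -> p) -> s = 1 -> 1 = 1
~p -> ((s -> p) -> s) = 0 -> 1 = 1
((q <-> q) | q) & (~p -> ((s -> p) -> s)) = I & 1 = I
r -> (((q <-> q) | q) & (~p -> ((s -> p) -> s))) = 0 -> I = 1  [~0 | I]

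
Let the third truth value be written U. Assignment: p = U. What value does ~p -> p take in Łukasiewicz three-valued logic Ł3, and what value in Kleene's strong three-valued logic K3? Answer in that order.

True; U

In Łukasiewicz three-valued logic Ł3: ~p = ~U = U
~p -> p = U -> U = True  [min(1, 1−½+½)]
In Kleene's strong three-valued logic K3: ~p = ~U = U
~p -> p = U -> U = U  [~U | U]
They differ because Łukasiewicz three-valued logic Ł3 and Kleene's strong three-valued logic K3 treat U differently under implication.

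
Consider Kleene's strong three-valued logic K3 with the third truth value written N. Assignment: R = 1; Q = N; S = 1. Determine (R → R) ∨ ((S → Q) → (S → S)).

1

R → R = 1 → 1 = 1
S → Q = 1 → N = N  [¬1 ∨ N]
S → S = 1 → 1 = 1
(S → Q) → (S → S) = N → 1 = 1
(R → R) ∨ ((S → Q) → (S → S)) = 1 ∨ 1 = 1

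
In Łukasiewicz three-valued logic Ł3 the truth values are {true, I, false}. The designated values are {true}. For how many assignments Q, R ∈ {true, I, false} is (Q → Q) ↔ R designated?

Designated under: (Q=true, R=true); (Q=I, R=true); (Q=false, R=true).

3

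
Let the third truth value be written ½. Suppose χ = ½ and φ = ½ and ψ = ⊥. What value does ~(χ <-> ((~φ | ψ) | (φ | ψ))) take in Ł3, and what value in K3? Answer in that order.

In Ł3: ~φ = ~½ = ½
~φ | ψ = ½ | ⊥ = ½
φ | ψ = ½ | ⊥ = ½
(~φ | ψ) | (φ | ψ) = ½ | ½ = ½
χ <-> ((~φ | ψ) | (φ | ψ)) = ½ <-> ½ = ⊤  [1 − |½−½|]
~(χ <-> ((~φ | ψ) | (φ | ψ))) = ~⊤ = ⊥
In K3: ~φ = ~½ = ½
~φ | ψ = ½ | ⊥ = ½
φ | ψ = ½ | ⊥ = ½
(~φ | ψ) | (φ | ψ) = ½ | ½ = ½
χ <-> ((~φ | ψ) | (φ | ψ)) = ½ <-> ½ = ½
~(χ <-> ((~φ | ψ) | (φ | ψ))) = ~½ = ½
They differ because Ł3 and K3 treat ½ differently under implication.

⊥; ½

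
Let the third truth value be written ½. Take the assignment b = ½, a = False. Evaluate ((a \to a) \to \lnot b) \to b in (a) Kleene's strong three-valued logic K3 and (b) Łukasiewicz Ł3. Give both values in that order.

½; True

In Kleene's strong three-valued logic K3: a \to a = False \to False = True
\lnot b = \lnot ½ = ½
(a \to a) \to \lnot b = True \to ½ = ½  [\lnot True \lor ½]
((a \to a) \to \lnot b) \to b = ½ \to ½ = ½
In Łukasiewicz Ł3: a \to a = False \to False = True
\lnot b = \lnot ½ = ½
(a \to a) \to \lnot b = True \to ½ = ½  [min(1, 1−1+½)]
((a \to a) \to \lnot b) \to b = ½ \to ½ = True
They differ because Kleene's strong three-valued logic K3 and Łukasiewicz Ł3 treat ½ differently under implication.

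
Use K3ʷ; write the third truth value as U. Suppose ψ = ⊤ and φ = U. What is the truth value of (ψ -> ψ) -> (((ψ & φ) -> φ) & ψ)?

ψ -> ψ = ⊤ -> ⊤ = ⊤
ψ & φ = ⊤ & U = U
(ψ & φ) -> φ = U -> U = U  [any arg is the third value ⇒ result is the third value]
((ψ & φ) -> φ) & ψ = U & ⊤ = U
(ψ -> ψ) -> (((ψ & φ) -> φ) & ψ) = ⊤ -> U = U

U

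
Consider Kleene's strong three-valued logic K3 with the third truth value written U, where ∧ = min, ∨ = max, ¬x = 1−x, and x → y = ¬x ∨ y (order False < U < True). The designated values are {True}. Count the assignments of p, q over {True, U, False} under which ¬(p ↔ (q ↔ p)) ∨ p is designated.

4

Designated under: (p=True, q=True); (p=True, q=U); (p=True, q=False); (p=False, q=False).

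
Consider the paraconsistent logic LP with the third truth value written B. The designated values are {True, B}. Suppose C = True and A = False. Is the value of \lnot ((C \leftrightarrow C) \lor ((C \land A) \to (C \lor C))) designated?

No

C \leftrightarrow C = True \leftrightarrow True = True
C \land A = True \land False = False
C \lor C = True \lor True = True
(C \land A) \to (C \lor C) = False \to True = True
(C \leftrightarrow C) \lor ((C \land A) \to (C \lor C)) = True \lor True = True
\lnot ((C \leftrightarrow C) \lor ((C \land A) \to (C \lor C))) = \lnot True = False
False ∉ {True, B}.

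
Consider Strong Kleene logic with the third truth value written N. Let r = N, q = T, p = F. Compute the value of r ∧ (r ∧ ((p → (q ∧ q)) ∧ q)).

q ∧ q = T ∧ T = T
p → (q ∧ q) = F → T = T
(p → (q ∧ q)) ∧ q = T ∧ T = T
r ∧ ((p → (q ∧ q)) ∧ q) = N ∧ T = N
r ∧ (r ∧ ((p → (q ∧ q)) ∧ q)) = N ∧ N = N

N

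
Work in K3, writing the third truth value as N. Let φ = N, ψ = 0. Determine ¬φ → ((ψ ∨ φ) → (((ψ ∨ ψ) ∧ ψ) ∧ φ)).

¬φ = ¬N = N
ψ ∨ φ = 0 ∨ N = N
ψ ∨ ψ = 0 ∨ 0 = 0
(ψ ∨ ψ) ∧ ψ = 0 ∧ 0 = 0
((ψ ∨ ψ) ∧ ψ) ∧ φ = 0 ∧ N = 0
(ψ ∨ φ) → (((ψ ∨ ψ) ∧ ψ) ∧ φ) = N → 0 = N  [¬N ∨ 0]
¬φ → ((ψ ∨ φ) → (((ψ ∨ ψ) ∧ ψ) ∧ φ)) = N → N = N

N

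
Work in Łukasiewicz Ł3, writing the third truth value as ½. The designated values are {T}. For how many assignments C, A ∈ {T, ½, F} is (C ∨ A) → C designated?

6

Of the 9 assignments, 6 give a value in {T}.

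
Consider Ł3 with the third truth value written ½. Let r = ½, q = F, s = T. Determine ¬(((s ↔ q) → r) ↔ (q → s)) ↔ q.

s ↔ q = T ↔ F = F
(s ↔ q) → r = F → ½ = T
q → s = F → T = T
((s ↔ q) → r) ↔ (q → s) = T ↔ T = T
¬(((s ↔ q) → r) ↔ (q → s)) = ¬T = F
¬(((s ↔ q) → r) ↔ (q → s)) ↔ q = F ↔ F = T

T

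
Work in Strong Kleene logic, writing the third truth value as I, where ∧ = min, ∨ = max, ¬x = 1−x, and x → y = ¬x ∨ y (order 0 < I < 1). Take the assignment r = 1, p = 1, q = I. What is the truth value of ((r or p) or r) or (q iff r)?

1

r or p = 1 or 1 = 1
(r or p) or r = 1 or 1 = 1
q iff r = I iff 1 = I
((r or p) or r) or (q iff r) = 1 or I = 1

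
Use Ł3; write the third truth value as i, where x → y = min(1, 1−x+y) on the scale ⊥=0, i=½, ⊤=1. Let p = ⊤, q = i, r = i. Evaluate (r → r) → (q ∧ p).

i

r → r = i → i = ⊤  [min(1, 1−½+½)]
q ∧ p = i ∧ ⊤ = i
(r → r) → (q ∧ p) = ⊤ → i = i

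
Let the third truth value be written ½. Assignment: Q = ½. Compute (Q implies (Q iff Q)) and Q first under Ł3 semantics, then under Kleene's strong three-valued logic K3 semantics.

½; ½

In Ł3: Q iff Q = ½ iff ½ = ⊤  [1 − |½−½|]
Q implies (Q iff Q) = ½ implies ⊤ = ⊤
(Q implies (Q iff Q)) and Q = ⊤ and ½ = ½
In Kleene's strong three-valued logic K3: Q iff Q = ½ iff ½ = ½
Q implies (Q iff Q) = ½ implies ½ = ½  [not ½ or ½]
(Q implies (Q iff Q)) and Q = ½ and ½ = ½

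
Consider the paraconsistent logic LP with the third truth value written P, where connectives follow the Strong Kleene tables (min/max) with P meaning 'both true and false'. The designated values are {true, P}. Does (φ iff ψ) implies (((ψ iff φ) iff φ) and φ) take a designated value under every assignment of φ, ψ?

No

Countermodel: φ=false, ψ=false gives false, which is not designated.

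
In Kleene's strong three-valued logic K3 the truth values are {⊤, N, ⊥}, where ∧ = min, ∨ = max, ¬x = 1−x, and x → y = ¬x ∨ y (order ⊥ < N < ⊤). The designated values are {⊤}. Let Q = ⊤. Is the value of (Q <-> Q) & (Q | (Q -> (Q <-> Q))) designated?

Yes

Q <-> Q = ⊤ <-> ⊤ = ⊤
Q <-> Q = ⊤ <-> ⊤ = ⊤
Q -> (Q <-> Q) = ⊤ -> ⊤ = ⊤
Q | (Q -> (Q <-> Q)) = ⊤ | ⊤ = ⊤
(Q <-> Q) & (Q | (Q -> (Q <-> Q))) = ⊤ & ⊤ = ⊤
⊤ ∈ {⊤}.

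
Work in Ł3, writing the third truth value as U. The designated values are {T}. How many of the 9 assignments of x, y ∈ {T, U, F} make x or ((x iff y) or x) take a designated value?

Of the 9 assignments, 5 give a value in {T}.

5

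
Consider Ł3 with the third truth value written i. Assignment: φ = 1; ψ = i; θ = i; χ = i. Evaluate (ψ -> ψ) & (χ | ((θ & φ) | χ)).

i

ψ -> ψ = i -> i = 1  [min(1, 1−½+½)]
θ & φ = i & 1 = i
(θ & φ) | χ = i | i = i
χ | ((θ & φ) | χ) = i | i = i
(ψ -> ψ) & (χ | ((θ & φ) | χ)) = 1 & i = i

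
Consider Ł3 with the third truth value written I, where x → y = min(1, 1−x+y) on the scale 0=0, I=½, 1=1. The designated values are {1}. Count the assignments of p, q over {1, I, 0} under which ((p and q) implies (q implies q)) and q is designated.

3

Designated under: (p=1, q=1); (p=I, q=1); (p=0, q=1).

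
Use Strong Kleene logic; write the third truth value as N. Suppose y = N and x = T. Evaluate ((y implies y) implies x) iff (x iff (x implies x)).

T

y implies y = N implies N = N  [not N or N]
(y implies y) implies x = N implies T = T
x implies x = T implies T = T
x iff (x implies x) = T iff T = T
((y implies y) implies x) iff (x iff (x implies x)) = T iff T = T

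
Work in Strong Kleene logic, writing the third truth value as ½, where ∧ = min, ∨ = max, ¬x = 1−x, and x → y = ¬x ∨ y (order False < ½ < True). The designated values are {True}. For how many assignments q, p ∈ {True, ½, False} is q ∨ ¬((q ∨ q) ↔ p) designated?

4

Designated under: (q=True, p=True); (q=True, p=½); (q=True, p=False); (q=False, p=True).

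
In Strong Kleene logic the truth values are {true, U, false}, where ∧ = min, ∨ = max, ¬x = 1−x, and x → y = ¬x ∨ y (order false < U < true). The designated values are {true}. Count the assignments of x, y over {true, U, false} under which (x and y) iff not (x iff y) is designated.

Designated under: (x=false, y=false).

1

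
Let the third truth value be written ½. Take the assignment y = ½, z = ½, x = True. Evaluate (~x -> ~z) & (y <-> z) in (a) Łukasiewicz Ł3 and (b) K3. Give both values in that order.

True; ½

In Łukasiewicz Ł3: ~x = ~True = False
~z = ~½ = ½
~x -> ~z = False -> ½ = True
y <-> z = ½ <-> ½ = True
(~x -> ~z) & (y <-> z) = True & True = True
In K3: ~x = ~True = False
~z = ~½ = ½
~x -> ~z = False -> ½ = True
y <-> z = ½ <-> ½ = ½
(~x -> ~z) & (y <-> z) = True & ½ = ½
They differ because Łukasiewicz Ł3 and K3 treat ½ differently under implication.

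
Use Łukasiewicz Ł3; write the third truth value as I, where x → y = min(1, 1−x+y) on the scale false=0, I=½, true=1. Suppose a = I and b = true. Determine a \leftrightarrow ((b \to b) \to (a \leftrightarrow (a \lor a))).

I

b \to b = true \to true = true
a \lor a = I \lor I = I
a \leftrightarrow (a \lor a) = I \leftrightarrow I = true  [1 − |½−½|]
(b \to b) \to (a \leftrightarrow (a \lor a)) = true \to true = true
a \leftrightarrow ((b \to b) \to (a \leftrightarrow (a \lor a))) = I \leftrightarrow true = I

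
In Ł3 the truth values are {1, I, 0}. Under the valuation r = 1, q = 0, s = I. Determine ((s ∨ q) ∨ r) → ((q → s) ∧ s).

I

s ∨ q = I ∨ 0 = I
(s ∨ q) ∨ r = I ∨ 1 = 1
q → s = 0 → I = 1  [min(1, 1−0+½)]
(q → s) ∧ s = 1 ∧ I = I
((s ∨ q) ∨ r) → ((q → s) ∧ s) = 1 → I = I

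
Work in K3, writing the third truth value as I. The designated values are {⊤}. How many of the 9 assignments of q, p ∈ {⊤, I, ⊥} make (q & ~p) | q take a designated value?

3

Designated under: (q=⊤, p=⊤); (q=⊤, p=I); (q=⊤, p=⊥).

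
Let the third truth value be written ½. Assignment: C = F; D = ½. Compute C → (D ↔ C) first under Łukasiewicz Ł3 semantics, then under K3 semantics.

In Łukasiewicz Ł3: D ↔ C = ½ ↔ F = ½  [1 − |½−0|]
C → (D ↔ C) = F → ½ = T
In K3: D ↔ C = ½ ↔ F = ½
C → (D ↔ C) = F → ½ = T  [¬F ∨ ½]

T; T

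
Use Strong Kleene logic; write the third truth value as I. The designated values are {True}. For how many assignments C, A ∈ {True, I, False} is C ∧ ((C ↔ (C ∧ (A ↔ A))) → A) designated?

Designated under: (C=True, A=True).

1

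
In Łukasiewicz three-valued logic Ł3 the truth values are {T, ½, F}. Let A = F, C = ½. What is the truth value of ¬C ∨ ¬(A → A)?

¬C = ¬½ = ½
A → A = F → F = T
¬(A → A) = ¬T = F
¬C ∨ ¬(A → A) = ½ ∨ F = ½

½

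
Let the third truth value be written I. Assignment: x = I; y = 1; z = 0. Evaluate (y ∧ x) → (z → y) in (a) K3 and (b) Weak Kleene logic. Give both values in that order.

In K3: y ∧ x = 1 ∧ I = I
z → y = 0 → 1 = 1
(y ∧ x) → (z → y) = I → 1 = 1
In Weak Kleene logic: y ∧ x = 1 ∧ I = I
z → y = 0 → 1 = 1
(y ∧ x) → (z → y) = I → 1 = I
They differ because K3 and Weak Kleene logic treat I differently under the binary connectives.

1; I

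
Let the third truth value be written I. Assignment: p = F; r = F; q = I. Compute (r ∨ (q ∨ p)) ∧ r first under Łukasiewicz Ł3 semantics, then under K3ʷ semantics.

In Łukasiewicz Ł3: q ∨ p = I ∨ F = I
r ∨ (q ∨ p) = F ∨ I = I
(r ∨ (q ∨ p)) ∧ r = I ∧ F = F
In K3ʷ: q ∨ p = I ∨ F = I
r ∨ (q ∨ p) = F ∨ I = I
(r ∨ (q ∨ p)) ∧ r = I ∧ F = I
They differ because Łukasiewicz Ł3 and K3ʷ treat I differently under the binary connectives.

F; I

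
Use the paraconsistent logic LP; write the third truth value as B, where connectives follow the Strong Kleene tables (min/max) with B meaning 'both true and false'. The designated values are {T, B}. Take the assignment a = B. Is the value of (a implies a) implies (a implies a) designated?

Yes

a implies a = B implies B = B  [not B or B]
a implies a = B implies B = B
(a implies a) implies (a implies a) = B implies B = B
B ∈ {T, B}.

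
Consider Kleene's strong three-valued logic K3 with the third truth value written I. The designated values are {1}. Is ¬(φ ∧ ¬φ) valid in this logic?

Countermodel: φ=I gives I, which is not designated.

No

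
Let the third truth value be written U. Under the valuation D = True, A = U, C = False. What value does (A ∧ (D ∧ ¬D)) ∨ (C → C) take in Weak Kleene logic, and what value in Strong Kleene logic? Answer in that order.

U; True

In Weak Kleene logic: ¬D = ¬True = False
D ∧ ¬D = True ∧ False = False
A ∧ (D ∧ ¬D) = U ∧ False = U
C → C = False → False = True
(A ∧ (D ∧ ¬D)) ∨ (C → C) = U ∨ True = U
In Strong Kleene logic: ¬D = ¬True = False
D ∧ ¬D = True ∧ False = False
A ∧ (D ∧ ¬D) = U ∧ False = False
C → C = False → False = True
(A ∧ (D ∧ ¬D)) ∨ (C → C) = False ∨ True = True
They differ because Weak Kleene logic and Strong Kleene logic treat U differently under the binary connectives.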